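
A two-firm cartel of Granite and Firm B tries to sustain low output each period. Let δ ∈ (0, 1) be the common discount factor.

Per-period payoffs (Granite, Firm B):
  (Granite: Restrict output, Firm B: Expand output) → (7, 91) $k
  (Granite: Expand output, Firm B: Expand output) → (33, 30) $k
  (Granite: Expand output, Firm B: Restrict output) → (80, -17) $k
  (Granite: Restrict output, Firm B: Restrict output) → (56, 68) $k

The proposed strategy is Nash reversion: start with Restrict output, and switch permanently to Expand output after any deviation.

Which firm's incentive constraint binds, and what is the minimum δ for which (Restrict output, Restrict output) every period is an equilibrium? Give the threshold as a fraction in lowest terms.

For Granite: deviation gain 80−56 = 24, per-period punishment loss 56−33 = 23. IC gives δ ≥ 24/47.
For Firm B: gain 23, loss 38 per period, so δ ≥ 23/61.
The tighter constraint is Granite's, so cooperation needs δ ≥ 24/47.

Granite; δ ≥ 24/47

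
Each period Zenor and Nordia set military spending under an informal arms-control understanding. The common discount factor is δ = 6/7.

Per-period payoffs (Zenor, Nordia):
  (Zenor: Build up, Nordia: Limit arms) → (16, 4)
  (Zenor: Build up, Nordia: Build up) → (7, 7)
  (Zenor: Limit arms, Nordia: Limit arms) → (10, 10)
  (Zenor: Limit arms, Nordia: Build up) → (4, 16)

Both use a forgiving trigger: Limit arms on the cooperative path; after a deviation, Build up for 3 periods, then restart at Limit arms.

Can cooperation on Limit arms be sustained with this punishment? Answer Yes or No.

Comparing payoff streams over the 4 periods until play realigns: cooperate → 10(1+δ+…+δ^3); deviate → 16 + 7(δ+…+δ^3).
Cooperation is sustained iff (10−7)(δ+…+δ^3) ≥ 16−10.
δ+…+δ^3 = 6/7·(1−(6/7)^3)/(1−6/7) = 2.2216, and (16−10)/(10−7) = 2.0000.
2.2216 ≥ 2.0000, so cooperation is sustainable.

Yes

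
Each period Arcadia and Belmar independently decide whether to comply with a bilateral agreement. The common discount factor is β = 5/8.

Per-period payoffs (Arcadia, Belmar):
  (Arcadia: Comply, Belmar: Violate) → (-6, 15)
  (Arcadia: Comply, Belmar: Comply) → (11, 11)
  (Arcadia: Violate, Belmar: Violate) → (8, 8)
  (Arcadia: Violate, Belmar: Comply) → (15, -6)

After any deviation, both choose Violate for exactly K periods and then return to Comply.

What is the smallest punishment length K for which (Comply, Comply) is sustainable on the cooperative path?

Need Σ_{k=1}^{K} β^k ≥ (15−11)/(11−8) = 1.3333 at β = 5/8.
At K = 3 the sum is 1.2598 < 1.3333; at K = 4 it is 1.4124 ≥ 1.3333.
So the minimum punishment length is K = 4.

4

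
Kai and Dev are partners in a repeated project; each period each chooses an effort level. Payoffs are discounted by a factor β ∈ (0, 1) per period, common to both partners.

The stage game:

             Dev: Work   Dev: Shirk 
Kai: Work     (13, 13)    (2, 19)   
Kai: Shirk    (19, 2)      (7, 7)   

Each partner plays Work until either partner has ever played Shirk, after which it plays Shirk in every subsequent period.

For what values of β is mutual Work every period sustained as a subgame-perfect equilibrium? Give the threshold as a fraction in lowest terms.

1/2

One-period gain from deviating is 19 − 13 = 6. The loss is 13 − 7 = 6 in every subsequent period, with present value 6·β/(1−β).
Deviation is unprofitable when 6·β/(1−β) ≥ 6, i.e. β/(1−β) ≥ 1.
Equivalently β ≥ 6/(6+6) = 1/2.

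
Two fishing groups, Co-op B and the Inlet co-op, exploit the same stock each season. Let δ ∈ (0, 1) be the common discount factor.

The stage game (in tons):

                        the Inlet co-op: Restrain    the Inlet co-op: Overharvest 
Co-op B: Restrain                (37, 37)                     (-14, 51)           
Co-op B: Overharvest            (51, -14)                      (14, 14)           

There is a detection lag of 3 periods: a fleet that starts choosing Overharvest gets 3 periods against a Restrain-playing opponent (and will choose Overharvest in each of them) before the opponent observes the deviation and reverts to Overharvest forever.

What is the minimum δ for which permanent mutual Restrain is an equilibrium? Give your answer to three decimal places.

0.723

Deviating for the 3 undetected periods gains 51−37 = 14 per period over cooperation, then loses 37−14 = 23 per period forever once punishment starts.
Gain: 14(1 + δ + … + δ^2); loss: 23·δ^3/(1−δ).
No profitable deviation ⇔ 14(1−δ^3) ≤ 23·δ^3, i.e. δ^3 ≥ 14/(14+23) = 14/37.
Hence δ ≥ (14/37)^(1/3) ≈ 0.723.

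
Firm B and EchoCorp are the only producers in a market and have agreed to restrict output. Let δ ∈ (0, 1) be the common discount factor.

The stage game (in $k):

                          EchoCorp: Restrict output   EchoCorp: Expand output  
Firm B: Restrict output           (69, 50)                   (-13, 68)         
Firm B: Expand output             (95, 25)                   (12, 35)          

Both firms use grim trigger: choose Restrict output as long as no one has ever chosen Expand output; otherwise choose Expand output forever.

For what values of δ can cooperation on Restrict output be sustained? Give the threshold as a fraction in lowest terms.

6/11

For Firm B: deviation gain 95−69 = 26, per-period punishment loss 69−12 = 57. IC gives δ ≥ 26/83.
For EchoCorp: gain 18, loss 15 per period, so δ ≥ 18/33 = 6/11.
The tighter constraint is EchoCorp's, so cooperation needs δ ≥ 6/11.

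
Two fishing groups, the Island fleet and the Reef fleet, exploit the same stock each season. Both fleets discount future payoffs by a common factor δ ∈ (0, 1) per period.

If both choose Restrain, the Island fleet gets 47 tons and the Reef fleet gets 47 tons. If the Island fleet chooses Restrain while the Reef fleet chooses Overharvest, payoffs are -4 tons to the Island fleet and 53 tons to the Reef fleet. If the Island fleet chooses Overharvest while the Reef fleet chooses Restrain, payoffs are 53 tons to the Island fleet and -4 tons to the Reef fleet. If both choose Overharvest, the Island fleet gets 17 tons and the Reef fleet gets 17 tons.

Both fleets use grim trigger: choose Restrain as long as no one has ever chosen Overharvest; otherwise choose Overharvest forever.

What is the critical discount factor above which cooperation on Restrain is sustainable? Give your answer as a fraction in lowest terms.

1/6

Cooperation forever yields 47 each period: 47/(1−δ).
Deviating yields 53 once, then 17 forever: 53 + 17δ/(1−δ).
No profitable deviation requires 47/(1−δ) ≥ 53 + 17δ/(1−δ).
Multiplying by (1−δ): 47 ≥ 53(1−δ) + 17δ = 53 − 36δ.
So 36δ ≥ 6, i.e. δ ≥ 6/36 = 1/6.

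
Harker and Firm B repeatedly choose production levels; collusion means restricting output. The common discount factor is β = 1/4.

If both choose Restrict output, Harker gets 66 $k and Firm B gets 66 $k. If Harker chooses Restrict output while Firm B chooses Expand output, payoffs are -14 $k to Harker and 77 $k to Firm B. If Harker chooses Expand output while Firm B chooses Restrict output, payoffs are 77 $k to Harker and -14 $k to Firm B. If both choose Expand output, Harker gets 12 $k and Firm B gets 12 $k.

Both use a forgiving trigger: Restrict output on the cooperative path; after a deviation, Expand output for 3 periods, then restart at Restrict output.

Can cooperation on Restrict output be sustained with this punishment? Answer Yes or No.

A one-shot deviation gives 77 now, then 12 for 3 periods, then back to 66.
Gain from deviating: (77−66) today; loss: (66−12) in each of the next 3 periods.
No-deviation condition: (66−12)(β+…+β^3) ≥ 77−66, i.e. β+…+β^3 ≥ 11/54.
At β = 1/4: β+…+β^3 = 0.3281 ≥ 0.2037.
So cooperation is sustainable.

Yes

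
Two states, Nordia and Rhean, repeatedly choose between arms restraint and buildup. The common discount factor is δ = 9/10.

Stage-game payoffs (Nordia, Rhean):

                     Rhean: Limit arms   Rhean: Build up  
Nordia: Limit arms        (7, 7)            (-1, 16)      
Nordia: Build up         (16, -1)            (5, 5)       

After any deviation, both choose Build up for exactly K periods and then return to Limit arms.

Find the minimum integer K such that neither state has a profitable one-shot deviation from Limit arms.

7

IC: δ(1−δ^K)/(1−δ) ≥ (16−7)/(7−5) = 9/2.
With δ = 9/10: need 1 − δ^K ≥ 9/2·(1−9/10)/(9/10), i.e. δ^K ≤ 0.5000.
Since (9/10)^6 = 0.5314 and (9/10)^7 = 0.4783, the smallest such K is 7.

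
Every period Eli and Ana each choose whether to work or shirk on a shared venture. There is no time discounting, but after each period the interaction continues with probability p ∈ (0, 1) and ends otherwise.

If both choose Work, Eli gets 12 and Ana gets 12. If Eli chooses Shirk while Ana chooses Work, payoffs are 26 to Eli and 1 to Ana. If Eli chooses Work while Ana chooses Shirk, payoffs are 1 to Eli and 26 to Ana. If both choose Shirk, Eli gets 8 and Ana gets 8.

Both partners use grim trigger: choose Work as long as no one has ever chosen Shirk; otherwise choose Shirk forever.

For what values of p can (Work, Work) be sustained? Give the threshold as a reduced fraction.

7/9

Expected cooperation value is 12 + p·12 + p²·12 + … = 12/(1−p); deviation gives 26 + p·8/(1−p).
12 ≥ 26(1−p) + 8p ⇒ 18p ≥ 14 ⇒ p ≥ 14/18 = 7/9.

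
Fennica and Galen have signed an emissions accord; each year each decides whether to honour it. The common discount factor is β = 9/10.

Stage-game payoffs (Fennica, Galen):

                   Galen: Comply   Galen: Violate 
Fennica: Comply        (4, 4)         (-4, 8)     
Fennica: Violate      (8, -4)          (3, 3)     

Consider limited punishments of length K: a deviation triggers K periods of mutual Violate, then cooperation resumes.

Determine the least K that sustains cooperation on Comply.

6

No profitable deviation requires (4−3)(β+…+β^K) ≥ 8−4, i.e. β+…+β^K ≥ 4 ≈ 4.0000.
With β = 9/10, the partial sums are K=1: 0.9000, K=2: 1.7100, K=3: 2.4390, K=4: 3.0951, K=5: 3.6856, K=6: 4.2170.
K = 6 is the first length at which the sum reaches 4.0000.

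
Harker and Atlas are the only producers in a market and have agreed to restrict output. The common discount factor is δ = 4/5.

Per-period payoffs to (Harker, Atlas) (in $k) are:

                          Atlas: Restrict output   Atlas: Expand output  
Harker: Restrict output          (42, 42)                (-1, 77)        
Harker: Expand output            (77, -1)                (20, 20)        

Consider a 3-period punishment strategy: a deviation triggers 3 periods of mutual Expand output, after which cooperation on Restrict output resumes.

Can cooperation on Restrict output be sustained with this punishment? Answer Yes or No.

Yes

IC: δ+…+δ^3 ≥ (77−42)/(42−20) = 35/22.
At δ = 4/5: partial sum = 1.9520 ≥ 1.5909. Cooperation sustainable.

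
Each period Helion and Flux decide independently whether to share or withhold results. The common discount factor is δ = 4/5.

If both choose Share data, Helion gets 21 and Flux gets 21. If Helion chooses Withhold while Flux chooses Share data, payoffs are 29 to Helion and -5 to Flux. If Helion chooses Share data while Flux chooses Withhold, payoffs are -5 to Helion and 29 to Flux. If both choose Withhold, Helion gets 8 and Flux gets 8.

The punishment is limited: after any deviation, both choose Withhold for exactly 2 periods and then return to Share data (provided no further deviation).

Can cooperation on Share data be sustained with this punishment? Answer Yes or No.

Yes

A one-shot deviation gives 29 now, then 8 for 2 periods, then back to 21.
Gain from deviating: (29−21) today; loss: (21−8) in each of the next 2 periods.
No-deviation condition: (21−8)(δ+…+δ^2) ≥ 29−21, i.e. δ+…+δ^2 ≥ 8/13.
At δ = 4/5: δ+…+δ^2 = 1.4400 ≥ 0.6154.
So cooperation is sustainable.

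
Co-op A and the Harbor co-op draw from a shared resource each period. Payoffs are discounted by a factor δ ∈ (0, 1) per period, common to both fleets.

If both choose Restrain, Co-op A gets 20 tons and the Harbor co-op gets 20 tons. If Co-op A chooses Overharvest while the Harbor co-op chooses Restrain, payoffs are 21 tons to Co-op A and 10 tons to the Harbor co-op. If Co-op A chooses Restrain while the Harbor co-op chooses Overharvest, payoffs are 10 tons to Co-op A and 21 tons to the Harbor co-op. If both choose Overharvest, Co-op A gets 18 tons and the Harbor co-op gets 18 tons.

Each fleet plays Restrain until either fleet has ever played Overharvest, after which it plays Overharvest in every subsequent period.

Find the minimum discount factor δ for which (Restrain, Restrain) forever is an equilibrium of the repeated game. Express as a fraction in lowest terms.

Under grim trigger the critical discount factor is (T−C)/(T−P) with T = 21, C = 20, P = 18.
δ* = (21−20)/(21−18) = 1/3.

1/3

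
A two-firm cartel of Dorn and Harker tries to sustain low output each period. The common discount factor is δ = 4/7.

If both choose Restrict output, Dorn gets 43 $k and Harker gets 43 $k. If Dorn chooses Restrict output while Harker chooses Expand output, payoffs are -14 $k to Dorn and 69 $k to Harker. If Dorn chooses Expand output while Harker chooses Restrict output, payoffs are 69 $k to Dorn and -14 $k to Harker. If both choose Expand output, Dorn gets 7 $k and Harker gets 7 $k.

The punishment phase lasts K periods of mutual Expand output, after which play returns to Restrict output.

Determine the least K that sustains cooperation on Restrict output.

IC: δ(1−δ^K)/(1−δ) ≥ (69−43)/(43−7) = 13/18.
With δ = 4/7: need 1 − δ^K ≥ 13/18·(1−4/7)/(4/7), i.e. δ^K ≤ 0.4583.
Since (4/7)^1 = 0.5714 and (4/7)^2 = 0.3265, the smallest such K is 2.

2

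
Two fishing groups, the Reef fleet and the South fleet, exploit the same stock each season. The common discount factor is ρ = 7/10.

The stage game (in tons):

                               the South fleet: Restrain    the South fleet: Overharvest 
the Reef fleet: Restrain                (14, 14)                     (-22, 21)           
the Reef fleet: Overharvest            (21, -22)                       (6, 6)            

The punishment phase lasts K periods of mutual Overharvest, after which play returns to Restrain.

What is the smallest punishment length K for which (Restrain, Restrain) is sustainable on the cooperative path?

2

No profitable deviation requires (14−6)(ρ+…+ρ^K) ≥ 21−14, i.e. ρ+…+ρ^K ≥ 7/8 ≈ 0.8750.
With ρ = 7/10, the partial sums are K=1: 0.7000, K=2: 1.1900.
K = 2 is the first length at which the sum reaches 0.8750.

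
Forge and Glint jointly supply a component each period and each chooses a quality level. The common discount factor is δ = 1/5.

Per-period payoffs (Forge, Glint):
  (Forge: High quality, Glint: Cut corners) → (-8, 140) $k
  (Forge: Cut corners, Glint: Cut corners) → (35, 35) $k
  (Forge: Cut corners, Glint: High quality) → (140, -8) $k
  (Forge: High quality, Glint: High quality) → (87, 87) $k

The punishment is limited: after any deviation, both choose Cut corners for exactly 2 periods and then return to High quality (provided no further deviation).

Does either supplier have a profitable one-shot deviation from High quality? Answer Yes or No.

IC: δ+…+δ^2 ≥ (140−87)/(87−35) = 53/52.
At δ = 1/5: partial sum = 0.2400 < 1.0192. Cooperation not sustainable.

Yes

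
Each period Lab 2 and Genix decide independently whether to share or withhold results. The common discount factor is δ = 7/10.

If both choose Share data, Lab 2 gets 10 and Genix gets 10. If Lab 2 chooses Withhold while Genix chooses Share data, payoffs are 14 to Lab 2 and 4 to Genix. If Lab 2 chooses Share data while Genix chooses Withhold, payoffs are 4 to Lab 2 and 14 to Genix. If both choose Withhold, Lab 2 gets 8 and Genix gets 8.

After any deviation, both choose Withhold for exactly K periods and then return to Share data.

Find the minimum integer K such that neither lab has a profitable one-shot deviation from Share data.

6

Need Σ_{k=1}^{K} δ^k ≥ (14−10)/(10−8) = 2.0000 at δ = 7/10.
At K = 5 the sum is 1.9412 < 2.0000; at K = 6 it is 2.0588 ≥ 2.0000.
So the minimum punishment length is K = 6.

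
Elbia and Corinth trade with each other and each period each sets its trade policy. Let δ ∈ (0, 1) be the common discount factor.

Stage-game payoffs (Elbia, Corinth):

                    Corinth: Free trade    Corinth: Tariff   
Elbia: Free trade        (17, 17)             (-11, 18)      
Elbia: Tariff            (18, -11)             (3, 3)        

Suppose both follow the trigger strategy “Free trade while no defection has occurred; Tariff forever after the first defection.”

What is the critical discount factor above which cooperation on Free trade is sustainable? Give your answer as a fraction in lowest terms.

1/15

17/(1−δ) ≥ 18 + 3δ/(1−δ)
17 ≥ 18 − 15δ
δ ≥ 1/15.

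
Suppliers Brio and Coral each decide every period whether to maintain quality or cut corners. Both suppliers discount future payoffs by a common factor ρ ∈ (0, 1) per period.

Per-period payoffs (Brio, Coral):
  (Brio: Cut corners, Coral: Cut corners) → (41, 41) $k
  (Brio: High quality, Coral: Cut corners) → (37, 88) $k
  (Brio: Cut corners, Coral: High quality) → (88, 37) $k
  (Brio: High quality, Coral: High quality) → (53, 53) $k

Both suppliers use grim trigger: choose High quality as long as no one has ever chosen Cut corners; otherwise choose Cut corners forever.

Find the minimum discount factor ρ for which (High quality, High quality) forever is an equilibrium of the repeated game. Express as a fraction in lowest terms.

35/47

Under grim trigger the critical discount factor is (T−C)/(T−P) with T = 88, C = 53, P = 41.
ρ* = (88−53)/(88−41) = 35/47.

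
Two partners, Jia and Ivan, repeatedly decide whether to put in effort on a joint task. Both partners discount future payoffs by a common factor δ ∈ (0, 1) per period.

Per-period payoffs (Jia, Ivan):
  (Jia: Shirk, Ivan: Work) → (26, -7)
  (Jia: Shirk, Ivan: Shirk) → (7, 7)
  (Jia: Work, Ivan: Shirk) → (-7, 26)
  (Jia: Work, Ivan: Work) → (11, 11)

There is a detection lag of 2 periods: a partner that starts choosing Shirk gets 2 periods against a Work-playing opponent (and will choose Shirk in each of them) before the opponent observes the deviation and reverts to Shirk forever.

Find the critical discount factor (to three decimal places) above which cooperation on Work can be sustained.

The best deviation is to choose Shirk for all 2 undetected periods, earning 26 each, then 7 forever once detected.
Deviation value: 26(1−δ^2)/(1−δ) + 7δ^2/(1−δ); cooperation value: 11/(1−δ).
IC: 11 ≥ 26(1−δ^2) + 7δ^2 = 26 − 19δ^2.
So δ^2 ≥ 15/19, giving δ ≥ (15/19)^(1/2) ≈ 0.889.

0.889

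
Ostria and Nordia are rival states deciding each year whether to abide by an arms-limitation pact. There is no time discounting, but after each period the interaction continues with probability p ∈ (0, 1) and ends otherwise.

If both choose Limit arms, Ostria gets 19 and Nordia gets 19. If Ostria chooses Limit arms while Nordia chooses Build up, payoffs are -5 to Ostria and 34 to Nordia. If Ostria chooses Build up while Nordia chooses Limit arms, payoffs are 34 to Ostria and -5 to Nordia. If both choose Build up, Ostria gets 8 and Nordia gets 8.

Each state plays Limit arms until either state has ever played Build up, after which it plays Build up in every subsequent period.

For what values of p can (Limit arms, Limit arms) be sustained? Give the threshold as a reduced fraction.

Expected cooperation value is 19 + p·19 + p²·19 + … = 19/(1−p); deviation gives 34 + p·8/(1−p).
19 ≥ 34(1−p) + 8p ⇒ 26p ≥ 15 ⇒ p ≥ 15/26.

15/26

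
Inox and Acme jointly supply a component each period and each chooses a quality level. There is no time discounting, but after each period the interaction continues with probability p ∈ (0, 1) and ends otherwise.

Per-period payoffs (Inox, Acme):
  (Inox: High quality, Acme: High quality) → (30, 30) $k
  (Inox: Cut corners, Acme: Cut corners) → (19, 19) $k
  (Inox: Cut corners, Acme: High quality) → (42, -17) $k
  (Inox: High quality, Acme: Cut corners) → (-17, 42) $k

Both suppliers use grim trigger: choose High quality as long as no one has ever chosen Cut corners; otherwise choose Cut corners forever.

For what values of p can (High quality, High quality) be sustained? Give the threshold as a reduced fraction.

With no time discounting, the continuation probability p plays the role of the discount factor.
Grim-trigger IC: 30/(1−p) ≥ 42 + 19p/(1−p) ⇒ p ≥ (42−30)/(42−19) = 12/23.

12/23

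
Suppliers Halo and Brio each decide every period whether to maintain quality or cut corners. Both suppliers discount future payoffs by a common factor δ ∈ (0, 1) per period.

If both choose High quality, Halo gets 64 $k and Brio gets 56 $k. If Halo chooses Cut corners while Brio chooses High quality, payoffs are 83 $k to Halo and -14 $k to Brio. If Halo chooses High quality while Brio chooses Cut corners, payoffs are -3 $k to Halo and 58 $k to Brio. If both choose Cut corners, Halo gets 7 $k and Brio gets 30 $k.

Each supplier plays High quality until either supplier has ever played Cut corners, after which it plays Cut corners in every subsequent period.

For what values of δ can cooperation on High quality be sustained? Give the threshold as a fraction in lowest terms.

1/4

For Halo: deviation gain 83−64 = 19, per-period punishment loss 64−7 = 57. IC gives δ ≥ 19/76 = 1/4.
For Brio: gain 2, loss 26 per period, so δ ≥ 2/28 = 1/14.
The tighter constraint is Halo's, so cooperation needs δ ≥ 1/4.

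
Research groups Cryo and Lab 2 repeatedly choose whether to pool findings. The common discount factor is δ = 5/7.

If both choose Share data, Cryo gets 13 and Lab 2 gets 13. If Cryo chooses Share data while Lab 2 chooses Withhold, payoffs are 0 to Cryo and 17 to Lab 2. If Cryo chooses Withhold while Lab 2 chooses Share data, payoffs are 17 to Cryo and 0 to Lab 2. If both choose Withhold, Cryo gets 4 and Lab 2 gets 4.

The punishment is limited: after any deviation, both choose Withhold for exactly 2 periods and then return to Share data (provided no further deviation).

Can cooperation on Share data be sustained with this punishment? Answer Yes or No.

Comparing payoff streams over the 3 periods until play realigns: cooperate → 13(1+δ+…+δ^2); deviate → 17 + 4(δ+…+δ^2).
Cooperation is sustained iff (13−4)(δ+…+δ^2) ≥ 17−13.
δ+…+δ^2 = 5/7·(1−(5/7)^2)/(1−5/7) = 1.2245, and (17−13)/(13−4) = 0.4444.
1.2245 ≥ 0.4444, so cooperation is sustainable.

Yes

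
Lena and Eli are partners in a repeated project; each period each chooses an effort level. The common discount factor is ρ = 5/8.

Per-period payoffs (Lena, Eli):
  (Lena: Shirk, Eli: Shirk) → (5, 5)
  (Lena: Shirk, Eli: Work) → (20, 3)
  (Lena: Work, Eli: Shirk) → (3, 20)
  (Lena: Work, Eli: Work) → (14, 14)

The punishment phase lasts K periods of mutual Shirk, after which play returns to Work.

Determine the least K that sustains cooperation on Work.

2

Need Σ_{k=1}^{K} ρ^k ≥ (20−14)/(14−5) = 0.6667 at ρ = 5/8.
At K = 1 the sum is 0.6250 < 0.6667; at K = 2 it is 1.0156 ≥ 0.6667.
So the minimum punishment length is K = 2.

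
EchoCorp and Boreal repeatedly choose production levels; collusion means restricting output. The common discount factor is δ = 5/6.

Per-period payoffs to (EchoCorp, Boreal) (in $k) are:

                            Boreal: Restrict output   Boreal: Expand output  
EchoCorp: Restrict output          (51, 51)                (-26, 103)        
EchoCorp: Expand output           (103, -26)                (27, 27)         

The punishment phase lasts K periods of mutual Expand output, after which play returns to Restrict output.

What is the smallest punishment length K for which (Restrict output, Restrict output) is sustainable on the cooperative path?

4

No profitable deviation requires (51−27)(δ+…+δ^K) ≥ 103−51, i.e. δ+…+δ^K ≥ 13/6 ≈ 2.1667.
With δ = 5/6, the partial sums are K=1: 0.8333, K=2: 1.5278, K=3: 2.1065, K=4: 2.5887.
K = 4 is the first length at which the sum reaches 2.1667.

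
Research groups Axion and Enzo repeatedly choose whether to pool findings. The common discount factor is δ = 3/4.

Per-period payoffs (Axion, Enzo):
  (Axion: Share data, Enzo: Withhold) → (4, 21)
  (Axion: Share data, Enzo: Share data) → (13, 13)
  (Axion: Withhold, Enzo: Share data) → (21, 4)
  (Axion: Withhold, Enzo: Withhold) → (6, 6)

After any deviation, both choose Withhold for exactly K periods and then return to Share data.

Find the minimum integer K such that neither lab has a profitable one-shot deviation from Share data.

2

Need Σ_{k=1}^{K} δ^k ≥ (21−13)/(13−6) = 1.1429 at δ = 3/4.
At K = 1 the sum is 0.7500 < 1.1429; at K = 2 it is 1.3125 ≥ 1.1429.
So the minimum punishment length is K = 2.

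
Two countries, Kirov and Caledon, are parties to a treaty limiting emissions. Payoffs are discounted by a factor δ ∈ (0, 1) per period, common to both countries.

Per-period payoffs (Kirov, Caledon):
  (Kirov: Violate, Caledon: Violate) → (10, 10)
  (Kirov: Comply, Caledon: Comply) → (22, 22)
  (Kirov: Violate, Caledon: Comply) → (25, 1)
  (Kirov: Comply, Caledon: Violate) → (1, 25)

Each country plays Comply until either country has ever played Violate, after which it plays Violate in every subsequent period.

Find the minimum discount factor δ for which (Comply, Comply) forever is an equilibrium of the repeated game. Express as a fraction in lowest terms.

One-period gain from deviating is 25 − 22 = 3. The loss is 22 − 10 = 12 in every subsequent period, with present value 12·δ/(1−δ).
Deviation is unprofitable when 12·δ/(1−δ) ≥ 3, i.e. δ/(1−δ) ≥ 1/4.
Equivalently δ ≥ 3/(3+12) = 1/5.

1/5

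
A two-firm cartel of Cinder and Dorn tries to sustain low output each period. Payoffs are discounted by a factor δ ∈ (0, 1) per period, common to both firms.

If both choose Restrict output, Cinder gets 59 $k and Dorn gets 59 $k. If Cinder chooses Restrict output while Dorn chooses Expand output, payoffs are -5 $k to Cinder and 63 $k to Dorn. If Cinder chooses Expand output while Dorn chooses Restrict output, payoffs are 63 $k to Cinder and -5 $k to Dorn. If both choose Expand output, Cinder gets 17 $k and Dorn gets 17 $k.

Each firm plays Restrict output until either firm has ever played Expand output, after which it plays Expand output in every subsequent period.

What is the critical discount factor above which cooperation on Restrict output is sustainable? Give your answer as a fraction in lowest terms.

59/(1−δ) ≥ 63 + 17δ/(1−δ)
59 ≥ 63 − 46δ
δ ≥ 4/46 = 2/23.

2/23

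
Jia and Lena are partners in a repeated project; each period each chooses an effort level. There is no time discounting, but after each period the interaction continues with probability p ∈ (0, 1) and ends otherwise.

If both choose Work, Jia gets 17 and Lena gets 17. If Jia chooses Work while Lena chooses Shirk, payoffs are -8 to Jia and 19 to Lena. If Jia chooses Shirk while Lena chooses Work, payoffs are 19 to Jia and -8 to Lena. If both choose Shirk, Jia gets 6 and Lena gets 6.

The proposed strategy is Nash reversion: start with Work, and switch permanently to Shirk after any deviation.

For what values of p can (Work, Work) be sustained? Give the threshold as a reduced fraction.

With no time discounting, the continuation probability p plays the role of the discount factor.
Grim-trigger IC: 17/(1−p) ≥ 19 + 6p/(1−p) ⇒ p ≥ (19−17)/(19−6) = 2/13.

2/13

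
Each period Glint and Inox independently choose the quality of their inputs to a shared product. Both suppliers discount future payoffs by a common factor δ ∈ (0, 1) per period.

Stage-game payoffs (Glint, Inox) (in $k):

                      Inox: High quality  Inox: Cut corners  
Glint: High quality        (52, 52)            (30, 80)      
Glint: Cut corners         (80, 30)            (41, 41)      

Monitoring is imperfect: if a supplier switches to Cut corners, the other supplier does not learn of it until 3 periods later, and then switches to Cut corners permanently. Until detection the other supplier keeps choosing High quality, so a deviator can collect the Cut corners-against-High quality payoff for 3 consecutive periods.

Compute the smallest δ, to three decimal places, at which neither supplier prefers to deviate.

The best deviation is to choose Cut corners for all 3 undetected periods, earning 80 each, then 41 forever once detected.
Deviation value: 80(1−δ^3)/(1−δ) + 41δ^3/(1−δ); cooperation value: 52/(1−δ).
IC: 52 ≥ 80(1−δ^3) + 41δ^3 = 80 − 39δ^3.
So δ^3 ≥ 28/39, giving δ ≥ (28/39)^(1/3) ≈ 0.895.

0.895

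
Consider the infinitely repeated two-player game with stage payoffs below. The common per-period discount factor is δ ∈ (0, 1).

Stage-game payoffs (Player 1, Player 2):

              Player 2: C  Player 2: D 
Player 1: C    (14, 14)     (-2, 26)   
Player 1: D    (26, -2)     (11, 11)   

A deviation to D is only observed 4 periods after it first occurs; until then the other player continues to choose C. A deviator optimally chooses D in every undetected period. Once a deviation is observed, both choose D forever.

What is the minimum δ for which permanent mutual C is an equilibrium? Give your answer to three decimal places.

A deviator earns 26 for 4 periods, then 11 forever; cooperating earns 14 forever. Multiplying the IC by (1−δ):
14 ≥ 26(1−δ^4) + 11δ^4, so 15·δ^4 ≥ 12 and δ^4 ≥ 4/5.
δ ≥ (4/5)^(1/4) ≈ 0.946.

0.946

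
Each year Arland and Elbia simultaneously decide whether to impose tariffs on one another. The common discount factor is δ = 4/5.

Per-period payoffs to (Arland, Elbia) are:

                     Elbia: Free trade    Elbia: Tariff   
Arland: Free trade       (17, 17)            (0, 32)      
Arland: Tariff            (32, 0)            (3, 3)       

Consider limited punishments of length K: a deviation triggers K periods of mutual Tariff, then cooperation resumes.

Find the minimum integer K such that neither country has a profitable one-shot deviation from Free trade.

2

No profitable deviation requires (17−3)(δ+…+δ^K) ≥ 32−17, i.e. δ+…+δ^K ≥ 15/14 ≈ 1.0714.
With δ = 4/5, the partial sums are K=1: 0.8000, K=2: 1.4400.
K = 2 is the first length at which the sum reaches 1.0714.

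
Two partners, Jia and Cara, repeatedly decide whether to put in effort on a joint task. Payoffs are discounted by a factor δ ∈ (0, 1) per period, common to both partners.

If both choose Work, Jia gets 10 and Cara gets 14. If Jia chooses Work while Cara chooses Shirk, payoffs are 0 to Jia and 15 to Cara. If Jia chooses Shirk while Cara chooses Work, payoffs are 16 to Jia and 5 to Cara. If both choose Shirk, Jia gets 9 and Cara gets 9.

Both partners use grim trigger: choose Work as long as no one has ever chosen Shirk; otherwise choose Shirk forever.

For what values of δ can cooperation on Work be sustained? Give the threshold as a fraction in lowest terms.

6/7

For Jia: deviation gain 16−10 = 6, per-period punishment loss 10−9 = 1. IC gives δ ≥ 6/7.
For Cara: gain 1, loss 5 per period, so δ ≥ 1/6.
The tighter constraint is Jia's, so cooperation needs δ ≥ 6/7.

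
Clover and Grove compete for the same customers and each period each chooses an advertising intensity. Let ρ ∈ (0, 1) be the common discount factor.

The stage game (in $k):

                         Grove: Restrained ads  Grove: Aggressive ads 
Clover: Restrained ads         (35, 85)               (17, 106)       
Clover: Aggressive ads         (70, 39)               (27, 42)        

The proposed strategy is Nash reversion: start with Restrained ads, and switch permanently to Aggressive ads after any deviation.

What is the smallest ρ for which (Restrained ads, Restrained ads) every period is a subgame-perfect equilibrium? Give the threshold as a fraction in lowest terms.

Clover: cooperation gives 35 each period; deviation gives 70 once then 27 forever.
  35/(1−ρ) ≥ 70 + 27ρ/(1−ρ) ⇒ ρ ≥ 35/43.
Grove: cooperation gives 85 each period; deviation gives 106 once then 42 forever.
  ρ ≥ 21/64.
Both must hold, so the binding constraint is Clover's: ρ ≥ 35/43.

35/43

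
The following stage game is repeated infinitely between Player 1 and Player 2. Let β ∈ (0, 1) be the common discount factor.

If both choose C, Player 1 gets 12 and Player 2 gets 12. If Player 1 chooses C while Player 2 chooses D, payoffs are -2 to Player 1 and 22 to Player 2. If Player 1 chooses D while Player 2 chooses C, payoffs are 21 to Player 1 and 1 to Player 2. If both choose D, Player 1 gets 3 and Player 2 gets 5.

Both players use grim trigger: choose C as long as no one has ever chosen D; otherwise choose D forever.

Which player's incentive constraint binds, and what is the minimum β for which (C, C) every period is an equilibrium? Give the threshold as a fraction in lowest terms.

Player 1's threshold: (21−12)/(21−3) = 1/2.
Player 2's threshold: (22−12)/(22−5) = 10/17.
1/2 < 10/17, so Player 2 binds and β* = 10/17.

Player 2; β ≥ 10/17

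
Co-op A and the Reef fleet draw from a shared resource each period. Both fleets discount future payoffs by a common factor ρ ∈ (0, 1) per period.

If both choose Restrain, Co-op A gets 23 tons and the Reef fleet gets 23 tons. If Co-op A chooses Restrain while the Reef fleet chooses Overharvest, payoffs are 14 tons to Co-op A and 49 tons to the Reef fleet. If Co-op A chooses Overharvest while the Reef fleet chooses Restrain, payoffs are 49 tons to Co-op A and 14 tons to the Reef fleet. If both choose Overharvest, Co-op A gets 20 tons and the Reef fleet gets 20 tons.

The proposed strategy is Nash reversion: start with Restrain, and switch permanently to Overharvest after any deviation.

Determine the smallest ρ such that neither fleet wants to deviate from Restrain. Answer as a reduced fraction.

Under grim trigger the critical discount factor is (T−C)/(T−P) with T = 49, C = 23, P = 20.
ρ* = (49−23)/(49−20) = 26/29.

26/29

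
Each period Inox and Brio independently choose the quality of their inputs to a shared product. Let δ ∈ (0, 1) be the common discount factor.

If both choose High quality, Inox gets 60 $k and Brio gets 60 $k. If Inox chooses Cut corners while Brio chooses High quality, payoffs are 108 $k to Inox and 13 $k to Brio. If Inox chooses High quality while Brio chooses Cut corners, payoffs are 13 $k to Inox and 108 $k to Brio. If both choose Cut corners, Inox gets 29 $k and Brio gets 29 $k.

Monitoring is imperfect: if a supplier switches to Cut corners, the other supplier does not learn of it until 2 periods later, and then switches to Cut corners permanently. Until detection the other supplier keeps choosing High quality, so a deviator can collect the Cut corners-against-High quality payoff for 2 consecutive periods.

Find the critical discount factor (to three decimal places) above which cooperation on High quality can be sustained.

0.779

A deviator earns 108 for 2 periods, then 29 forever; cooperating earns 60 forever. Multiplying the IC by (1−δ):
60 ≥ 108(1−δ^2) + 29δ^2, so 79·δ^2 ≥ 48 and δ^2 ≥ 48/79.
δ ≥ (48/79)^(1/2) ≈ 0.779.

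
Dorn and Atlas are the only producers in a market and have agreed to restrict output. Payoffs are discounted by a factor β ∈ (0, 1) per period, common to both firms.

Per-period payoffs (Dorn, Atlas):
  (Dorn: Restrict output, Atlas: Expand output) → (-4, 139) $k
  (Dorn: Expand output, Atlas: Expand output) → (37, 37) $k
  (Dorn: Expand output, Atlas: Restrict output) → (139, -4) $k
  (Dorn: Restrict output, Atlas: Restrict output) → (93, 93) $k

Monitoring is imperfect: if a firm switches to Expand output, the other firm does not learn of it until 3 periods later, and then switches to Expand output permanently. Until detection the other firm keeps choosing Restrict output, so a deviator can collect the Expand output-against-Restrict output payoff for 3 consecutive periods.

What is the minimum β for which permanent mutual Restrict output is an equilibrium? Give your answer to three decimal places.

0.767

The best deviation is to choose Expand output for all 3 undetected periods, earning 139 each, then 37 forever once detected.
Deviation value: 139(1−β^3)/(1−β) + 37β^3/(1−β); cooperation value: 93/(1−β).
IC: 93 ≥ 139(1−β^3) + 37β^3 = 139 − 102β^3.
So β^3 ≥ 46/102 = 23/51, giving β ≥ (23/51)^(1/3) ≈ 0.767.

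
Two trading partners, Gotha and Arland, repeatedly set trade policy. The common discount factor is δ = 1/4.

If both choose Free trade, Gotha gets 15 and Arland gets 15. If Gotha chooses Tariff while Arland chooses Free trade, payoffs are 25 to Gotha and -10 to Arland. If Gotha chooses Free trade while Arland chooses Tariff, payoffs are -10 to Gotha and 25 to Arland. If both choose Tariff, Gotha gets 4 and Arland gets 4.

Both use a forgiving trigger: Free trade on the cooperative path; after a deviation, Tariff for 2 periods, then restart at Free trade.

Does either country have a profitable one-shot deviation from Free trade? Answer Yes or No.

Yes

IC: δ+…+δ^2 ≥ (25−15)/(15−4) = 10/11.
At δ = 1/4: partial sum = 0.3125 < 0.9091. Cooperation not sustainable.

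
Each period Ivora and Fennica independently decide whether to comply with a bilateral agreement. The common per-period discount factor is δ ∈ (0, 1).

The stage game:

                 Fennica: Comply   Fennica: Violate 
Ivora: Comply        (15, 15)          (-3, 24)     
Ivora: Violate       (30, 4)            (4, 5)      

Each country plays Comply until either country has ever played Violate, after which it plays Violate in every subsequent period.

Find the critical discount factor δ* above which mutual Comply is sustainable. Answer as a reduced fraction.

For Ivora: deviation gain 30−15 = 15, per-period punishment loss 15−4 = 11. IC gives δ ≥ 15/26.
For Fennica: gain 9, loss 10 per period, so δ ≥ 9/19.
The tighter constraint is Ivora's, so cooperation needs δ ≥ 15/26.

15/26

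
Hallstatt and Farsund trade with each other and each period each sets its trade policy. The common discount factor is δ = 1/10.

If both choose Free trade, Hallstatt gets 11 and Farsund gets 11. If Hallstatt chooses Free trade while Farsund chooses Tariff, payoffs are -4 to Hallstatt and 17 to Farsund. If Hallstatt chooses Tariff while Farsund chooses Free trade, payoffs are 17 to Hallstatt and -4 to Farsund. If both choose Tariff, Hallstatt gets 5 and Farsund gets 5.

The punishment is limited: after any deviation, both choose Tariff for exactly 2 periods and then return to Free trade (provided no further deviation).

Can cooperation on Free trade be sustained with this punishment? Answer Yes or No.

A one-shot deviation gives 17 now, then 5 for 2 periods, then back to 11.
Gain from deviating: (17−11) today; loss: (11−5) in each of the next 2 periods.
No-deviation condition: (11−5)(δ+…+δ^2) ≥ 17−11, i.e. δ+…+δ^2 ≥ 1.
At δ = 1/10: δ+…+δ^2 = 0.1100 < 1.0000.
So cooperation is not sustainable.

No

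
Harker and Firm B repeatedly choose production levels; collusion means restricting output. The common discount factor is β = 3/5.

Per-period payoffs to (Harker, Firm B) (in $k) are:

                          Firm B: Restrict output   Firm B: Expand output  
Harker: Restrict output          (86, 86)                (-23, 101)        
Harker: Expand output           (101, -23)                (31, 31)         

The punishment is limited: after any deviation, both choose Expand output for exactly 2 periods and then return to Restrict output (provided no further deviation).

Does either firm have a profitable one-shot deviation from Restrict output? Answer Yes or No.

A one-shot deviation gives 101 now, then 31 for 2 periods, then back to 86.
Gain from deviating: (101−86) today; loss: (86−31) in each of the next 2 periods.
No-deviation condition: (86−31)(β+…+β^2) ≥ 101−86, i.e. β+…+β^2 ≥ 3/11.
At β = 3/5: β+…+β^2 = 0.9600 ≥ 0.2727.
So cooperation is sustainable.

No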